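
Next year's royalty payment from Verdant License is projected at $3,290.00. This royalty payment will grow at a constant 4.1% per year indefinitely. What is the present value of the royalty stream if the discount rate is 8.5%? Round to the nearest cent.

Growing perpetuity: P = D₁ / (r − g) = $3,290.0000 / (0.085 − 0.041) = $74,772.73

$74772.73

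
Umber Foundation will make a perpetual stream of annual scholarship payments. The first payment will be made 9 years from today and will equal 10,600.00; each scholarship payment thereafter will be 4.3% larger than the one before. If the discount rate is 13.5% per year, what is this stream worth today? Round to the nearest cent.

41836.10

Value at end of year 8: C₁ / (r − g) = 10,600.00 / (0.135 − 0.043) = 115,217.3913
Discount to today: PV = 115,217.3913 / (1 + 0.135)^8 = 115,217.3913 / 2.754019 = 41,836.10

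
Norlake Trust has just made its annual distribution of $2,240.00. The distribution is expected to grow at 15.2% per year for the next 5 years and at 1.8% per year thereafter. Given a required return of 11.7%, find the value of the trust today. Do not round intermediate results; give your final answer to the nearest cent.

D_1 = 2580.48000
D_2 = 2972.71296
D_3 = 3424.56533
D_4 = 3945.09926
D_5 = 4544.75435
Terminal value at year 5: TV = D_5×(1+g_2)/(r−g_2) = 4626.55993/0.099 = 46732.92854
P_0 = D_1/(1+r)^1 + D_2/(1+r)^2 + D_3/(1+r)^3 + D_4/(1+r)^4 + D_5/(1+r)^5 + TV/(1+r)^5
    = 2310.18800 + 2382.57527 + 2457.23072 + 2534.22542 + 2613.63266 + 26875.53582 = 39173.38789

$39173.39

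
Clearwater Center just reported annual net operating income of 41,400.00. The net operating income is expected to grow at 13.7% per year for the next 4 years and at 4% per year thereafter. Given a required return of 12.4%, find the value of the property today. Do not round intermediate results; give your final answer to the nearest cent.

D_1 = 47071.80000
D_2 = 53520.63660
D_3 = 60852.96381
D_4 = 69189.81986
Terminal value at year 4: TV = D_4×(1+g_2)/(r−g_2) = 71957.41265/0.084 = 856635.86489
P_0 = D_1/(1+r)^1 + D_2/(1+r)^2 + D_3/(1+r)^3 + D_4/(1+r)^4 + TV/(1+r)^4
    = 41878.82562 + 42363.18926 + 42853.15498 + 43348.78755 + 536699.27445 = 707143.23187

707143.23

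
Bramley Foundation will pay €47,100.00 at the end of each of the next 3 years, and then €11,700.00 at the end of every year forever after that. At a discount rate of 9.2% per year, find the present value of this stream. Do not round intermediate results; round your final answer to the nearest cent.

€216463.30

PV of 3-year annuity: €47,100.00 × [1 − (1+0.092)^−3] / 0.092 = 118800.28926
Perpetuity value at year 3: €11,700.00 / 0.092 = 127173.91304
PV of perpetuity: 127173.91304 / (1+0.092)^3 = 97663.01316
Total PV = 118800.28926 + 97663.01316 = 216463.30242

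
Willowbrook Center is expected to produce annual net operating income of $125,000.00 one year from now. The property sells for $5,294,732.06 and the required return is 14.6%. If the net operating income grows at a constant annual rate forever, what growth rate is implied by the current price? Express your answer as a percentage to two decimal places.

12.24%

P = D₁/(r−g) ⇒ g = r − D₁/P = 0.146 − $125,000.00/$5,294,732.06 = 0.122392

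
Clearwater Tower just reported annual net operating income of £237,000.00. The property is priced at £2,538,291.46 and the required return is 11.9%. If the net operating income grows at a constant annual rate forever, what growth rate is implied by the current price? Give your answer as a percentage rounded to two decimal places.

P = D₀(1+g)/(r−g) ⇒ P(r−g) = D₀(1+g) ⇒ g(P+D₀) = P·r − D₀
g = (P·r − D₀)/(P + D₀) = (£2,538,291.46×0.119 − £237,000.00) / (£2,538,291.46 + £237,000.00) = 0.023441

2.34%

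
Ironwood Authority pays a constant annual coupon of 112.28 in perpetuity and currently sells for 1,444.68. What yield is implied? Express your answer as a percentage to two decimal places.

P = C/r ⇒ r = C/P = 112.28/1,444.68 = 0.077720

7.77%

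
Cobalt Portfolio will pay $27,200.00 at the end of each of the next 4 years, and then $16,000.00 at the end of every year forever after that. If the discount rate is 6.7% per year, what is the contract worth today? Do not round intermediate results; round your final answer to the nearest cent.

PV of 4-year annuity: $27,200.00 × [1 − (1+0.067)^−4] / 0.067 = 92759.56934
Perpetuity value at year 4: $16,000.00 / 0.067 = 238805.97015
PV of perpetuity: 238805.97015 / (1+0.067)^4 = 184241.51760
Total PV = 92759.56934 + 184241.51760 = 277001.08693

$277001.09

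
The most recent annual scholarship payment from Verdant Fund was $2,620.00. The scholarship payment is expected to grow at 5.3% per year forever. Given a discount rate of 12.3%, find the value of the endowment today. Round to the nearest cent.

D₁ = D₀ × (1 + g) = $2,620.00 × 1.053 = $2,758.8600
Growing perpetuity: P = D₁ / (r − g) = $2,758.8600 / (0.123 − 0.053) = $39,412.29

$39412.29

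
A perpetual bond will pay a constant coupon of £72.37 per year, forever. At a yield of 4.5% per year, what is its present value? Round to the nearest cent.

Level perpetuity: PV = C / r = £72.37 / 0.045 = £1,608.22

£1608.22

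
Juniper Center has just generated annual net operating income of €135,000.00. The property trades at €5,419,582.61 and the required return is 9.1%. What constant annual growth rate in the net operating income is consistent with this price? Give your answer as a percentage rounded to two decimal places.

6.45%

P = D₀(1+g)/(r−g) ⇒ P(r−g) = D₀(1+g) ⇒ g(P+D₀) = P·r − D₀
g = (P·r − D₀)/(P + D₀) = (€5,419,582.61×0.091 − €135,000.00) / (€5,419,582.61 + €135,000.00) = 0.064484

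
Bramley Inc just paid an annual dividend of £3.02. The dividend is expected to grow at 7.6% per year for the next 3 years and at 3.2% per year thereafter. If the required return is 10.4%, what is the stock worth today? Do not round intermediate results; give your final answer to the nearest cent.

D_1 = 3.24952
D_2 = 3.49648
D_3 = 3.76222
Terminal value at year 3: TV = D_3×(1+g_2)/(r−g_2) = 3.88261/0.072 = 53.92510
P_0 = D_1/(1+r)^1 + D_2/(1+r)^2 + D_3/(1+r)^3 + TV/(1+r)^3
    = 2.94341 + 2.86875 + 2.79600 + 40.07594 = 48.68410

£48.68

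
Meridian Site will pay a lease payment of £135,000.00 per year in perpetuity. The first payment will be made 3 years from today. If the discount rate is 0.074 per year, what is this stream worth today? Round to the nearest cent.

£1581588.45

Value at end of year 2: C / r = £135,000.00 / 0.074 = £1,824,324.3243
Discount to today: PV = £1,824,324.3243 / (1 + 0.074)^2 = £1,824,324.3243 / 1.153476 = £1,581,588.45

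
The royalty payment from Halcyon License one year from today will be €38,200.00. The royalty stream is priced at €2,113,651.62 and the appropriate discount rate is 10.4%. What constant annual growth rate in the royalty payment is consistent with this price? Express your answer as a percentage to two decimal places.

P = D₁/(r−g) ⇒ g = r − D₁/P = 0.104 − €38,200.00/€2,113,651.62 = 0.085927

8.59%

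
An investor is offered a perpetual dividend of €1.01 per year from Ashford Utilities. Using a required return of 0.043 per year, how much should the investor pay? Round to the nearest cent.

Level perpetuity: PV = C / r = €1.01 / 0.043 = €23.49

€23.49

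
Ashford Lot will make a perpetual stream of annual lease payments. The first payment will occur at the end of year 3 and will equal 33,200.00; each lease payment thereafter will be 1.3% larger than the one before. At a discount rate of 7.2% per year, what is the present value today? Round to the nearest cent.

489662.11

Value at end of year 2: C₁ / (r − g) = 33,200.00 / (0.072 − 0.013) = 562,711.8644
Discount to today: PV = 562,711.8644 / (1 + 0.072)^2 = 562,711.8644 / 1.149184 = 489,662.11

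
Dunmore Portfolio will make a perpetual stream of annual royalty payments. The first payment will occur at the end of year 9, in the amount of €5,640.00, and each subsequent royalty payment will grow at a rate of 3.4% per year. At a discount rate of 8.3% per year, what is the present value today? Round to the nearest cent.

Value at end of year 8: C₁ / (r − g) = €5,640.00 / (0.083 − 0.034) = €115,102.0408
Discount to today: PV = €115,102.0408 / (1 + 0.083)^8 = €115,102.0408 / 1.892464 = €60,821.25

€60821.25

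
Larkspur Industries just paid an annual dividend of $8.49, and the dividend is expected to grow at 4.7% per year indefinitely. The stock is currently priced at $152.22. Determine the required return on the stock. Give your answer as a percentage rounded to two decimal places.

D₁ = $8.49 × 1.047 = $8.8890
P = D₁/(r − g) ⇒ r = D₁/P + g = $8.8890/$152.22 + 0.047 = 0.058396 + 0.047 = 0.105396

10.54%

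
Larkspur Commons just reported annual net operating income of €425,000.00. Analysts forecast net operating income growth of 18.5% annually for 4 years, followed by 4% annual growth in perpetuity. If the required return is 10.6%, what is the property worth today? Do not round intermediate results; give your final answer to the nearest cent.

D_1 = 503625.00000
D_2 = 596795.62500
D_3 = 707202.81563
D_4 = 838035.33652
Terminal value at year 4: TV = D_4×(1+g_2)/(r−g_2) = 871556.74998/0.066 = 13205405.30267
P_0 = D_1/(1+r)^1 + D_2/(1+r)^2 + D_3/(1+r)^3 + D_4/(1+r)^4 + TV/(1+r)^4
    = 455357.14286 + 487882.65306 + 522731.41399 + 560069.37214 + 8825335.56094 = 10851376.14299

€10851376.14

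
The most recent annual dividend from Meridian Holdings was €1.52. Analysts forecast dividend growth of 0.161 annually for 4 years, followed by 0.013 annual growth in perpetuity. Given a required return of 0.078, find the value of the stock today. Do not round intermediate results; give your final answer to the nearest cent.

D_1 = 1.76472
D_2 = 2.04884
D_3 = 2.37870
D_4 = 2.76167
Terminal value at year 4: TV = D_4×(1+g_2)/(r−g_2) = 2.79758/0.065 = 43.03963
P_0 = D_1/(1+r)^1 + D_2/(1+r)^2 + D_3/(1+r)^3 + D_4/(1+r)^4 + TV/(1+r)^4
    = 1.63703 + 1.76307 + 1.89882 + 2.04502 + 31.87084 = 39.21479

€39.21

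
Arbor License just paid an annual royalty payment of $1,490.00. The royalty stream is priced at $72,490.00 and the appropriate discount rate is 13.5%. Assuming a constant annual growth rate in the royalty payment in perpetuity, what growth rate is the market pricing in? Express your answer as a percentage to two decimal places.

11.21%

P = D₀(1+g)/(r−g) ⇒ P(r−g) = D₀(1+g) ⇒ g(P+D₀) = P·r − D₀
g = (P·r − D₀)/(P + D₀) = ($72,490.00×0.135 − $1,490.00) / ($72,490.00 + $1,490.00) = 0.112140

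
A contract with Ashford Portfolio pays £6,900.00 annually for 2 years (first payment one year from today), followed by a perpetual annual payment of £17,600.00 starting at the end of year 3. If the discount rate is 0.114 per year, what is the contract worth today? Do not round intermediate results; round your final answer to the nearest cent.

£136158.83

PV of 2-year annuity: £6,900.00 × [1 − (1+0.114)^−2] / 0.114 = 11753.94602
Perpetuity value at year 2: £17,600.00 / 0.114 = 154385.96491
PV of perpetuity: 154385.96491 / (1+0.114)^2 = 124404.88520
Total PV = 11753.94602 + 124404.88520 = 136158.83122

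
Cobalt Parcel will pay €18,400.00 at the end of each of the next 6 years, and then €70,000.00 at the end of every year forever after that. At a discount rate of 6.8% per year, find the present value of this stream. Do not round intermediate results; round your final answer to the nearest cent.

PV of 6-year annuity: €18,400.00 × [1 − (1+0.068)^−6] / 0.068 = 88248.46886
Perpetuity value at year 6: €70,000.00 / 0.068 = 1029411.76471
PV of perpetuity: 1029411.76471 / (1+0.068)^6 = 693683.89402
Total PV = 88248.46886 + 693683.89402 = 781932.36289

€781932.36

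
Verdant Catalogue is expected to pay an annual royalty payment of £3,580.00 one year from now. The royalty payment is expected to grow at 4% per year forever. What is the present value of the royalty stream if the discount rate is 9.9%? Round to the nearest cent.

£60677.97

Growing perpetuity: P = D₁ / (r − g) = £3,580.0000 / (0.099 − 0.04) = £60,677.97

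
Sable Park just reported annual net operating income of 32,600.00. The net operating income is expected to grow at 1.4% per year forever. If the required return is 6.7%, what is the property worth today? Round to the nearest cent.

623705.66

D₁ = D₀ × (1 + g) = 32,600.00 × 1.014 = 33,056.4000
Growing perpetuity: P = D₁ / (r − g) = 33,056.4000 / (0.067 − 0.014) = 623,705.66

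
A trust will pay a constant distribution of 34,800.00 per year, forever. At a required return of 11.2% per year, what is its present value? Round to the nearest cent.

310714.29

Level perpetuity: PV = C / r = 34,800.00 / 0.112 = 310,714.29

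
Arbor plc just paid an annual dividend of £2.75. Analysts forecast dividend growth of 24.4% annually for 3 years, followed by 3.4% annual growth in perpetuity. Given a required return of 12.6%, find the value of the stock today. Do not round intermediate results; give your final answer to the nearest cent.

£51.78

D_1 = 3.42100
D_2 = 4.25572
D_3 = 5.29412
Terminal value at year 3: TV = D_3×(1+g_2)/(r−g_2) = 5.47412/0.092 = 59.50131
P_0 = D_1/(1+r)^1 + D_2/(1+r)^2 + D_3/(1+r)^3 + TV/(1+r)^3
    = 3.03819 + 3.35658 + 3.70833 + 41.67843 = 51.78153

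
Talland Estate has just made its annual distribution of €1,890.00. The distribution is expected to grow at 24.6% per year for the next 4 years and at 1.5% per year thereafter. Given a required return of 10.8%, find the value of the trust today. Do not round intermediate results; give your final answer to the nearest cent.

€43214.02

D_1 = 2354.94000
D_2 = 2934.25524
D_3 = 3656.08203
D_4 = 4555.47821
Terminal value at year 4: TV = D_4×(1+g_2)/(r−g_2) = 4623.81038/0.093 = 49718.39120
P_0 = D_1/(1+r)^1 + D_2/(1+r)^2 + D_3/(1+r)^3 + D_4/(1+r)^4 + TV/(1+r)^4
    = 2125.39711 + 2390.11264 + 2687.79815 + 3022.56001 + 32988.15493 = 43214.02283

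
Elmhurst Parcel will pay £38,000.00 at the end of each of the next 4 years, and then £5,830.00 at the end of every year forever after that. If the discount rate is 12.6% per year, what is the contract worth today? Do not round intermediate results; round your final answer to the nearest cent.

PV of 4-year annuity: £38,000.00 × [1 − (1+0.126)^−4] / 0.126 = 113975.78704
Perpetuity value at year 4: £5,830.00 / 0.126 = 46269.84127
PV of perpetuity: 46269.84127 / (1+0.126)^4 = 28783.55605
Total PV = 113975.78704 + 28783.55605 = 142759.34309

£142759.34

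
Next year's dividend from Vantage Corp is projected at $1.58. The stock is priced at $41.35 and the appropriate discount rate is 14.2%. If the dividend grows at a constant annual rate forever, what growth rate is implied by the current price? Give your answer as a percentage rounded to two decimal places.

P = D₁/(r−g) ⇒ g = r − D₁/P = 0.142 − $1.58/$41.35 = 0.103790

10.38%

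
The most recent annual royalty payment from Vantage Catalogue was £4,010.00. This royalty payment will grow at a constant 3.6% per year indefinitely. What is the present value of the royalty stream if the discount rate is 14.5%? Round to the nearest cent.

£38113.39

D₁ = D₀ × (1 + g) = £4,010.00 × 1.036 = £4,154.3600
Growing perpetuity: P = D₁ / (r − g) = £4,154.3600 / (0.145 − 0.036) = £38,113.39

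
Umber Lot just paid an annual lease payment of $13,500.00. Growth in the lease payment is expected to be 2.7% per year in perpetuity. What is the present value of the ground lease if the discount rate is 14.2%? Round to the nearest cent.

D₁ = D₀ × (1 + g) = $13,500.00 × 1.027 = $13,864.5000
Growing perpetuity: P = D₁ / (r − g) = $13,864.5000 / (0.142 − 0.027) = $120,560.87

$120560.87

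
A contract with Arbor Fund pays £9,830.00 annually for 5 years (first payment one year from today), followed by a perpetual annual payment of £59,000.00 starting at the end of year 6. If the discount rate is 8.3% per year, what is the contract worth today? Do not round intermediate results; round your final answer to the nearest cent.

PV of 5-year annuity: £9,830.00 × [1 − (1+0.083)^−5] / 0.083 = 38939.95608
Perpetuity value at year 5: £59,000.00 / 0.083 = 710843.37349
PV of perpetuity: 710843.37349 / (1+0.083)^5 = 477124.41024
Total PV = 38939.95608 + 477124.41024 = 516064.36632

£516064.37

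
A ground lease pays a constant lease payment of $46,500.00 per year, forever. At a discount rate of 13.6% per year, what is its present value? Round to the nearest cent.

Level perpetuity: PV = C / r = $46,500.00 / 0.136 = $341,911.76

$341911.76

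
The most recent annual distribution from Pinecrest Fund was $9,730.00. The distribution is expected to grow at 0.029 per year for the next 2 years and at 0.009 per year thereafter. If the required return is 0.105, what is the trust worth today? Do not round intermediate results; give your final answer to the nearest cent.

$106181.10

D_1 = 10012.17000
D_2 = 10302.52293
Terminal value at year 2: TV = D_2×(1+g_2)/(r−g_2) = 10395.24564/0.096 = 108283.80871
P_0 = D_1/(1+r)^1 + D_2/(1+r)^2 + TV/(1+r)^2
    = 9060.78733 + 8437.60196 + 88682.71224 = 106181.10153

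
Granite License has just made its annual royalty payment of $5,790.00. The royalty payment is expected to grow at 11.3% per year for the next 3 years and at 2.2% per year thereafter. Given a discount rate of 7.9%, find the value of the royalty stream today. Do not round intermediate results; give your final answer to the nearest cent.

$132427.74

D_1 = 6444.27000
D_2 = 7172.47251
D_3 = 7982.96190
Terminal value at year 3: TV = D_3×(1+g_2)/(r−g_2) = 8158.58707/0.057 = 143133.10641
P_0 = D_1/(1+r)^1 + D_2/(1+r)^2 + D_3/(1+r)^3 + TV/(1+r)^3
    = 5972.44671 + 6160.64244 + 6354.76833 + 113939.88133 = 132427.73881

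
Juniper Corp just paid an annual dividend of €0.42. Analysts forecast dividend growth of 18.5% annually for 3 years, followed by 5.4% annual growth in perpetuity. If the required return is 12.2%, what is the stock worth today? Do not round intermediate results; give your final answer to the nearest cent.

D_1 = 0.49770
D_2 = 0.58977
D_3 = 0.69888
Terminal value at year 3: TV = D_3×(1+g_2)/(r−g_2) = 0.73662/0.068 = 10.83268
P_0 = D_1/(1+r)^1 + D_2/(1+r)^2 + D_3/(1+r)^3 + TV/(1+r)^3
    = 0.44358 + 0.46849 + 0.49480 + 7.66933 = 9.07620

€9.08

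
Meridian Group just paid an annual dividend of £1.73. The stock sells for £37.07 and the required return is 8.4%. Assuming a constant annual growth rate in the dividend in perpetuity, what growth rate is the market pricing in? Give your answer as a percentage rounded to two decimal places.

3.57%

P = D₀(1+g)/(r−g) ⇒ P(r−g) = D₀(1+g) ⇒ g(P+D₀) = P·r − D₀
g = (P·r − D₀)/(P + D₀) = (£37.07×0.084 − £1.73) / (£37.07 + £1.73) = 0.035667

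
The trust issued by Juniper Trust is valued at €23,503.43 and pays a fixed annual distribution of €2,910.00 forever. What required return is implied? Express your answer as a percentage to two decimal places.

P = C/r ⇒ r = C/P = €2,910.00/€23,503.43 = 0.123812

12.38%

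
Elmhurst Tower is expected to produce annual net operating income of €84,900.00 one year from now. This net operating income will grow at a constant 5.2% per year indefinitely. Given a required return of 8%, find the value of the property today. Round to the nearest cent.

Growing perpetuity: P = D₁ / (r − g) = €84,900.0000 / (0.08 − 0.052) = €3,032,142.86

€3032142.86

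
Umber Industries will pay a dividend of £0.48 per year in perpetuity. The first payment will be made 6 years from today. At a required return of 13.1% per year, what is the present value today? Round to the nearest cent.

Value at end of year 5: C / r = £0.48 / 0.131 = £3.6641
Discount to today: PV = £3.6641 / (1 + 0.131)^5 = £3.6641 / 1.850602 = £1.98

£1.98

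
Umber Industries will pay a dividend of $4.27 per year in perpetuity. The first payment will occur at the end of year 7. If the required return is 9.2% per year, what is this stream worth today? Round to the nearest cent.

$27.37

Value at end of year 6: C / r = $4.27 / 0.092 = $46.4130
Discount to today: PV = $46.4130 / (1 + 0.092)^6 = $46.4130 / 1.695649 = $27.37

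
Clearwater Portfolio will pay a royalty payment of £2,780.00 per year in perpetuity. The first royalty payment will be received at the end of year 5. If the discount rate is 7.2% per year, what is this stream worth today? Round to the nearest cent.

Value at end of year 4: C / r = £2,780.00 / 0.072 = £38,611.1111
Discount to today: PV = £38,611.1111 / (1 + 0.072)^4 = £38,611.1111 / 1.320624 = £29,237.02

£29237.02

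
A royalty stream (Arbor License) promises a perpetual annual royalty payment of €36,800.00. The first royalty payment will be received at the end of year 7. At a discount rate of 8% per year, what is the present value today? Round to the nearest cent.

Value at end of year 6: C / r = €36,800.00 / 0.08 = €460,000.0000
Discount to today: PV = €460,000.0000 / (1 + 0.08)^6 = €460,000.0000 / 1.586874 = €289,878.03

€289878.03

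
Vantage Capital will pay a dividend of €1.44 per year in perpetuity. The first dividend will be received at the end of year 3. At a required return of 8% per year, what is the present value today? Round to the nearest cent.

Value at end of year 2: C / r = €1.44 / 0.08 = €18.0000
Discount to today: PV = €18.0000 / (1 + 0.08)^2 = €18.0000 / 1.166400 = €15.43

€15.43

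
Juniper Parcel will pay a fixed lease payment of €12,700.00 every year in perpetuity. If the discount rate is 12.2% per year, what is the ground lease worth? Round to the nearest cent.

€104098.36

Level perpetuity: PV = C / r = €12,700.00 / 0.122 = €104,098.36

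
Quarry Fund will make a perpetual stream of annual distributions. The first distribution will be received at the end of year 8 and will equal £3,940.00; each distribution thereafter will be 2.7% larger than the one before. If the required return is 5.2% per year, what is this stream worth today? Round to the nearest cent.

Value at end of year 7: C₁ / (r − g) = £3,940.00 / (0.052 − 0.027) = £157,600.0000
Discount to today: PV = £157,600.0000 / (1 + 0.052)^7 = £157,600.0000 / 1.425969 = £110,521.31

£110521.31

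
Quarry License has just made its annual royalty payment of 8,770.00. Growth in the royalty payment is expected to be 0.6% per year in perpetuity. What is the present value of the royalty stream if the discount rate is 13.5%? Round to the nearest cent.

68392.40

D₁ = D₀ × (1 + g) = 8,770.00 × 1.006 = 8,822.6200
Growing perpetuity: P = D₁ / (r − g) = 8,822.6200 / (0.135 − 0.006) = 68,392.40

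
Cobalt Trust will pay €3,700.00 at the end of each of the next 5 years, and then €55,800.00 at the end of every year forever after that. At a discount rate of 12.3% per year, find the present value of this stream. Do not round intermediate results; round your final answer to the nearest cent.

€267237.14

PV of 5-year annuity: €3,700.00 × [1 − (1+0.123)^−5] / 0.123 = 13239.13916
Perpetuity value at year 5: €55,800.00 / 0.123 = 453658.53659
PV of perpetuity: 453658.53659 / (1+0.123)^5 = 253998.00540
Total PV = 13239.13916 + 253998.00540 = 267237.14456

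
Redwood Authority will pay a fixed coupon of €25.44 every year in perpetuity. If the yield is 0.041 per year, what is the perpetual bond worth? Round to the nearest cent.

€620.49

Level perpetuity: PV = C / r = €25.44 / 0.041 = €620.49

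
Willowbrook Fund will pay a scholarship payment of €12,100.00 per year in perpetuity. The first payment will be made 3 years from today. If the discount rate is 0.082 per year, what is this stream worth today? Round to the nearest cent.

€126042.50

Value at end of year 2: C / r = €12,100.00 / 0.082 = €147,560.9756
Discount to today: PV = €147,560.9756 / (1 + 0.082)^2 = €147,560.9756 / 1.170724 = €126,042.50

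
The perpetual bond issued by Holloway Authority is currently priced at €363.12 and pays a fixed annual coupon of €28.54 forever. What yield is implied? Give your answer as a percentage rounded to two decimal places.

P = C/r ⇒ r = C/P = €28.54/€363.12 = 0.078597

7.86%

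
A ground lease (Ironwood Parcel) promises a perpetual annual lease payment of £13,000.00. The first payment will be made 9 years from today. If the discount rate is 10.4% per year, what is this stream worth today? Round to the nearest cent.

£56644.46

Value at end of year 8: C / r = £13,000.00 / 0.104 = £125,000.0000
Discount to today: PV = £125,000.0000 / (1 + 0.104)^8 = £125,000.0000 / 2.206747 = £56,644.46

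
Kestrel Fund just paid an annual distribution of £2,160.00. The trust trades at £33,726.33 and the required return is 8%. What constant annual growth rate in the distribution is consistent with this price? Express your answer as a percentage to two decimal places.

1.50%

P = D₀(1+g)/(r−g) ⇒ P(r−g) = D₀(1+g) ⇒ g(P+D₀) = P·r − D₀
g = (P·r − D₀)/(P + D₀) = (£33,726.33×0.08 − £2,160.00) / (£33,726.33 + £2,160.00) = 0.014995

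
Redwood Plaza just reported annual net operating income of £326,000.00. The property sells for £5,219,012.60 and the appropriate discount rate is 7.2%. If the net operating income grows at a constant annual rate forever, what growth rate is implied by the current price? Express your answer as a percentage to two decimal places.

0.90%

P = D₀(1+g)/(r−g) ⇒ P(r−g) = D₀(1+g) ⇒ g(P+D₀) = P·r − D₀
g = (P·r − D₀)/(P + D₀) = (£5,219,012.60×0.072 − £326,000.00) / (£5,219,012.60 + £326,000.00) = 0.008975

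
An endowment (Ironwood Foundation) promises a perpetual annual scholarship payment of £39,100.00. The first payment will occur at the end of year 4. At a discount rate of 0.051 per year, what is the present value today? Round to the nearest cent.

£660386.88

Value at end of year 3: C / r = £39,100.00 / 0.051 = £766,666.6667
Discount to today: PV = £766,666.6667 / (1 + 0.051)^3 = £766,666.6667 / 1.160936 = £660,386.88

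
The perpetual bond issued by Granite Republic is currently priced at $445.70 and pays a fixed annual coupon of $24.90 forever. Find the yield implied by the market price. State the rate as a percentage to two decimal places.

P = C/r ⇒ r = C/P = $24.90/$445.70 = 0.055867

5.59%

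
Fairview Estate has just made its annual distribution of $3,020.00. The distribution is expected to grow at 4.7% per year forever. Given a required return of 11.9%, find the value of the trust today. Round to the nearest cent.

$43915.83

D₁ = D₀ × (1 + g) = $3,020.00 × 1.047 = $3,161.9400
Growing perpetuity: P = D₁ / (r − g) = $3,161.9400 / (0.119 − 0.047) = $43,915.83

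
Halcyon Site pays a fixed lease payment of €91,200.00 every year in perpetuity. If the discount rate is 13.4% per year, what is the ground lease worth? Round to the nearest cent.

€680597.01

Level perpetuity: PV = C / r = €91,200.00 / 0.134 = €680,597.01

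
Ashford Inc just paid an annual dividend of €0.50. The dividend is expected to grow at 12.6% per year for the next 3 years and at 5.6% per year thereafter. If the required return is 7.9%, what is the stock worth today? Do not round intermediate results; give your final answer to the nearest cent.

D_1 = 0.56300
D_2 = 0.63394
D_3 = 0.71381
Terminal value at year 3: TV = D_3×(1+g_2)/(r−g_2) = 0.75379/0.023 = 32.77338
P_0 = D_1/(1+r)^1 + D_2/(1+r)^2 + D_3/(1+r)^3 + TV/(1+r)^3
    = 0.52178 + 0.54451 + 0.56823 + 26.08897 = 27.72348

€27.72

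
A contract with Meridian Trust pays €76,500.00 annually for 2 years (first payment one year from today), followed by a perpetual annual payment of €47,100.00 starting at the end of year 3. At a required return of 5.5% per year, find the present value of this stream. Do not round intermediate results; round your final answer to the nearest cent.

€910645.44

PV of 2-year annuity: €76,500.00 × [1 − (1+0.055)^−2] / 0.055 = 141243.45814
Perpetuity value at year 2: €47,100.00 / 0.055 = 856363.63636
PV of perpetuity: 856363.63636 / (1+0.055)^2 = 769401.97782
Total PV = 141243.45814 + 769401.97782 = 910645.43596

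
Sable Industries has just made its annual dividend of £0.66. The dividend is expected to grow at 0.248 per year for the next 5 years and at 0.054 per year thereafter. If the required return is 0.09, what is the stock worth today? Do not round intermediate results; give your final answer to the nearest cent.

£43.07

D_1 = 0.82368
D_2 = 1.02795
D_3 = 1.28288
D_4 = 1.60104
D_5 = 1.99810
Terminal value at year 5: TV = D_5×(1+g_2)/(r−g_2) = 2.10600/0.036 = 58.49988
P_0 = D_1/(1+r)^1 + D_2/(1+r)^2 + D_3/(1+r)^3 + D_4/(1+r)^4 + D_5/(1+r)^5 + TV/(1+r)^5
    = 0.75567 + 0.86521 + 0.99062 + 1.13422 + 1.29863 + 38.02091 = 43.06525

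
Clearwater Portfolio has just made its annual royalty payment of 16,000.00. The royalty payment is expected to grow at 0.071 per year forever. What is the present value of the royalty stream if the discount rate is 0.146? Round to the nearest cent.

D₁ = D₀ × (1 + g) = 16,000.00 × 1.071 = 17,136.0000
Growing perpetuity: P = D₁ / (r − g) = 17,136.0000 / (0.146 − 0.071) = 228,480.00

228480.00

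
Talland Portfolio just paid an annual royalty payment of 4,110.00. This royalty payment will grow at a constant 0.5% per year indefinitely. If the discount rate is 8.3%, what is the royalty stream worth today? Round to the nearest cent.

D₁ = D₀ × (1 + g) = 4,110.00 × 1.005 = 4,130.5500
Growing perpetuity: P = D₁ / (r − g) = 4,130.5500 / (0.083 − 0.005) = 52,955.77

52955.77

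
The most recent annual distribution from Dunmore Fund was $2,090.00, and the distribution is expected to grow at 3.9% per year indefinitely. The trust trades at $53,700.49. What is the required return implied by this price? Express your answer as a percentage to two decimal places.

D₁ = $2,090.00 × 1.039 = $2,171.5100
P = D₁/(r − g) ⇒ r = D₁/P + g = $2,171.5100/$53,700.49 + 0.039 = 0.040437 + 0.039 = 0.079437

7.94%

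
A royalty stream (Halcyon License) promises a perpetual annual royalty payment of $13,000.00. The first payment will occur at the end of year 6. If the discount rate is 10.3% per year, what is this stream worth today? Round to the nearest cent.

$77308.73

Value at end of year 5: C / r = $13,000.00 / 0.103 = $126,213.5922
Discount to today: PV = $126,213.5922 / (1 + 0.103)^5 = $126,213.5922 / 1.632592 = $77,308.73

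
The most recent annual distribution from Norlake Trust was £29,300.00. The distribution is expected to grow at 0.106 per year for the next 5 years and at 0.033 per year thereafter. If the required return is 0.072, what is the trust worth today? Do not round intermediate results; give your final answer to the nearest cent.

D_1 = 32405.80000
D_2 = 35840.81480
D_3 = 39639.94117
D_4 = 43841.77493
D_5 = 48489.00308
Terminal value at year 5: TV = D_5×(1+g_2)/(r−g_2) = 50089.14018/0.039 = 1284336.92762
P_0 = D_1/(1+r)^1 + D_2/(1+r)^2 + D_3/(1+r)^3 + D_4/(1+r)^4 + D_5/(1+r)^5 + TV/(1+r)^5
    = 30229.29104 + 31188.05587 + 32177.22929 + 33197.77574 + 34250.69027 + 907204.18066 = 1068247.22287

£1068247.22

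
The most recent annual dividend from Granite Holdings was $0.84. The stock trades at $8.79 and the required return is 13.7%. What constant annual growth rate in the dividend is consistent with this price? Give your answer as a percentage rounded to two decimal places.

3.78%

P = D₀(1+g)/(r−g) ⇒ P(r−g) = D₀(1+g) ⇒ g(P+D₀) = P·r − D₀
g = (P·r − D₀)/(P + D₀) = ($8.79×0.137 − $0.84) / ($8.79 + $0.84) = 0.037822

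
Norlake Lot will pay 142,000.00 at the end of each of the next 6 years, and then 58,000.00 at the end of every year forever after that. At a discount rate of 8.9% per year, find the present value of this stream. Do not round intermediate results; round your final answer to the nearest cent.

1029628.67

PV of 6-year annuity: 142,000.00 × [1 − (1+0.089)^−6] / 0.089 = 638904.11430
Perpetuity value at year 6: 58,000.00 / 0.089 = 651685.39326
PV of perpetuity: 651685.39326 / (1+0.089)^6 = 390724.55784
Total PV = 638904.11430 + 390724.55784 = 1029628.67214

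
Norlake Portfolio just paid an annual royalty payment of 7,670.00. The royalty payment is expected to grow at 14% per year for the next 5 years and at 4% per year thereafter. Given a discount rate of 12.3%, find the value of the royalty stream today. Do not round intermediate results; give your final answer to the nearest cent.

D_1 = 8743.80000
D_2 = 9967.93200
D_3 = 11363.44248
D_4 = 12954.32443
D_5 = 14767.92985
Terminal value at year 5: TV = D_5×(1+g_2)/(r−g_2) = 15358.64704/0.083 = 185043.94025
P_0 = D_1/(1+r)^1 + D_2/(1+r)^2 + D_3/(1+r)^3 + D_4/(1+r)^4 + D_5/(1+r)^5 + TV/(1+r)^5
    = 7786.10864 + 7903.97493 + 8023.62549 + 8145.08731 + 8268.38783 + 103603.89576 = 143731.07996

143731.08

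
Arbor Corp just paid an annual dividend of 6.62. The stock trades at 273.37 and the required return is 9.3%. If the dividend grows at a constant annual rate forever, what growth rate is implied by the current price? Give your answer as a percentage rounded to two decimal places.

P = D₀(1+g)/(r−g) ⇒ P(r−g) = D₀(1+g) ⇒ g(P+D₀) = P·r − D₀
g = (P·r − D₀)/(P + D₀) = (273.37×0.093 − 6.62) / (273.37 + 6.62) = 0.067157

6.72%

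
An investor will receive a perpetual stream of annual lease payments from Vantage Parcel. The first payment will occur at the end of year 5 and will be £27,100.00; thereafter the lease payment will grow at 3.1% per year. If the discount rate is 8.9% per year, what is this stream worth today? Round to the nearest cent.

Value at end of year 4: C₁ / (r − g) = £27,100.00 / (0.089 − 0.031) = £467,241.3793
Discount to today: PV = £467,241.3793 / (1 + 0.089)^4 = £467,241.3793 / 1.406409 = £332,223.06

£332223.06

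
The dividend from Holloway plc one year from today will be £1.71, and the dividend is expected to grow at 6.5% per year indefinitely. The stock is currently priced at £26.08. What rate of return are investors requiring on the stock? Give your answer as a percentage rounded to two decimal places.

P = D₁/(r − g) ⇒ r = D₁/P + g = £1.7100/£26.08 + 0.065 = 0.065567 + 0.065 = 0.130567

13.06%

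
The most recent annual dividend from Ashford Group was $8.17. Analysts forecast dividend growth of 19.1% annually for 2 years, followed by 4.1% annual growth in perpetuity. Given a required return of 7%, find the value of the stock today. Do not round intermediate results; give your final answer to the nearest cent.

D_1 = 9.73047
D_2 = 11.58899
Terminal value at year 2: TV = D_2×(1+g_2)/(r−g_2) = 12.06414/0.029 = 416.00477
P_0 = D_1/(1+r)^1 + D_2/(1+r)^2 + TV/(1+r)^2
    = 9.09390 + 10.12227 + 363.35468 = 382.57085

$382.57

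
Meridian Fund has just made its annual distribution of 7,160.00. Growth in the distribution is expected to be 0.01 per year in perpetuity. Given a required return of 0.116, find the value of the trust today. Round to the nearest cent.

D₁ = D₀ × (1 + g) = 7,160.00 × 1.01 = 7,231.6000
Growing perpetuity: P = D₁ / (r − g) = 7,231.6000 / (0.116 − 0.01) = 68,222.64

68222.64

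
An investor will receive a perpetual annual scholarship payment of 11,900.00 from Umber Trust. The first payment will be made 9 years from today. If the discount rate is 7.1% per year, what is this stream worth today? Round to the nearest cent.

Value at end of year 8: C / r = 11,900.00 / 0.071 = 167,605.6338
Discount to today: PV = 167,605.6338 / (1 + 0.071)^8 = 167,605.6338 / 1.731075 = 96,821.73

96821.73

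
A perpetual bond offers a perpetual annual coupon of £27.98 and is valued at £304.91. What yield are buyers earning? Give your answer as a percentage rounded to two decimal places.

P = C/r ⇒ r = C/P = £27.98/£304.91 = 0.091765

9.18%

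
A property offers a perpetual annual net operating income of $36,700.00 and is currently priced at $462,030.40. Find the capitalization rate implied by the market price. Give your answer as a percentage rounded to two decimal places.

7.94%

P = C/r ⇒ r = C/P = $36,700.00/$462,030.40 = 0.079432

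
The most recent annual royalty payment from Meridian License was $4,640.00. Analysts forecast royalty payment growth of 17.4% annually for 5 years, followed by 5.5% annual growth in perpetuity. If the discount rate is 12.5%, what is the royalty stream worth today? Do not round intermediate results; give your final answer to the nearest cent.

$112960.02

D_1 = 5447.36000
D_2 = 6395.20064
D_3 = 7507.96555
D_4 = 8814.35156
D_5 = 10348.04873
Terminal value at year 5: TV = D_5×(1+g_2)/(r−g_2) = 10917.19141/0.07 = 155959.87726
P_0 = D_1/(1+r)^1 + D_2/(1+r)^2 + D_3/(1+r)^3 + D_4/(1+r)^4 + D_5/(1+r)^5 + TV/(1+r)^5
    = 4842.09778 + 5052.99804 + 5273.08417 + 5502.75628 + 5742.43189 + 86546.65207 = 112960.02023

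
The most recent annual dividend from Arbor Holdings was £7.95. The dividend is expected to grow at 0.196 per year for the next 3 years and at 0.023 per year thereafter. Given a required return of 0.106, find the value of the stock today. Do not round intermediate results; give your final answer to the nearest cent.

D_1 = 9.50820
D_2 = 11.37181
D_3 = 13.60068
Terminal value at year 3: TV = D_3×(1+g_2)/(r−g_2) = 13.91350/0.083 = 167.63249
P_0 = D_1/(1+r)^1 + D_2/(1+r)^2 + D_3/(1+r)^3 + TV/(1+r)^3
    = 8.59693 + 9.29649 + 10.05299 + 123.90614 = 151.85255

£151.85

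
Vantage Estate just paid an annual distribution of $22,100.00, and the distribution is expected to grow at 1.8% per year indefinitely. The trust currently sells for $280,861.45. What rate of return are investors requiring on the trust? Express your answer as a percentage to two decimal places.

D₁ = $22,100.00 × 1.018 = $22,497.8000
P = D₁/(r − g) ⇒ r = D₁/P + g = $22,497.8000/$280,861.45 + 0.018 = 0.080103 + 0.018 = 0.098103

9.81%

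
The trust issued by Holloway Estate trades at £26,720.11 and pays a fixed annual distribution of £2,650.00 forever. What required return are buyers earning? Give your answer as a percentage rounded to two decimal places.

9.92%

P = C/r ⇒ r = C/P = £2,650.00/£26,720.11 = 0.099176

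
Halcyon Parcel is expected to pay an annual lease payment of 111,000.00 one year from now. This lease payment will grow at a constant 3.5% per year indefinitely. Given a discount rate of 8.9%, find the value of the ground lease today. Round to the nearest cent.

Growing perpetuity: P = D₁ / (r − g) = 111,000.0000 / (0.089 − 0.035) = 2,055,555.56

2055555.56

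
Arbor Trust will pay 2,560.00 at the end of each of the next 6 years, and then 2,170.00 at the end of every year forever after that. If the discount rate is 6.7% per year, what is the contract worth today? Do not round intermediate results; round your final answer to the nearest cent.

34264.35

PV of 6-year annuity: 2,560.00 × [1 − (1+0.067)^−6] / 0.067 = 12316.17733
Perpetuity value at year 6: 2,170.00 / 0.067 = 32388.05970
PV of perpetuity: 32388.05970 / (1+0.067)^6 = 21948.17501
Total PV = 12316.17733 + 21948.17501 = 34264.35234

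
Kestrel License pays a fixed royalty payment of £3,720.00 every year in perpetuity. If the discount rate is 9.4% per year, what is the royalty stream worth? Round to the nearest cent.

Level perpetuity: PV = C / r = £3,720.00 / 0.094 = £39,574.47

£39574.47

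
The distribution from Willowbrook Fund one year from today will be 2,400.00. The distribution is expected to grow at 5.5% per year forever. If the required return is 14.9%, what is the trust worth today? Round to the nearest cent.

Growing perpetuity: P = D₁ / (r − g) = 2,400.0000 / (0.149 − 0.055) = 25,531.91

25531.91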